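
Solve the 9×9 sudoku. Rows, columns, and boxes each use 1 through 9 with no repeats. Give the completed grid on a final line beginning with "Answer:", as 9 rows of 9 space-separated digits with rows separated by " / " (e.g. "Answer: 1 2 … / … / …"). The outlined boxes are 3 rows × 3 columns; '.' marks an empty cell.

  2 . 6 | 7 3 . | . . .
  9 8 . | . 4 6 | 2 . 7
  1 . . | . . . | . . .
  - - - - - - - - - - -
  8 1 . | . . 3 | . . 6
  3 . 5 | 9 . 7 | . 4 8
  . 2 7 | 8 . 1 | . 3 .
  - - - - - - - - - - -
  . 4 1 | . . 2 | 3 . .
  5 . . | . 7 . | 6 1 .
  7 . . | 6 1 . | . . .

Step 1. [r2c8∈{5}] r2c8 has the single candidate 5 ⇒ r2c8=5.
Step 2. [r4c3∈{4,9}] across box 4, 9 lands solely at r4c3 ⇒ r4c3=9.
Step 3. [r7c4∈{5}] r7c4 has the single candidate 5, so r7c4=5.
Step 4. [r7c9∈{9}] r7c9 has the single candidate 9 ⇒ r7c9=9.
Step 5. [r3c5∈{2,5,8,9}] r3c5 is the only open cell in col 5 admitting 9 ⇒ r3c5=9.
Step 6. [r6c9∈{5}] nothing but 5 survives at r6c9. So r6c9=5.
Step 7. [r4c8∈{2,7}] r4c8 is the only open cell in box 6 admitting 2 ⇒ r4c8=2.
Step 8. [r9c8∈{8}] r9c8 has the single candidate 8, so r9c8=8.
Step 9. [r2c3∈{3}] nothing but 3 survives at r2c3. So r2c3=3.
Step 10. [r1c9∈{1,4}] 1 has one home in col 9: r1c9, so r1c9=1.
Step 11. [r1c7∈{4,8,9}] 4 has one home in row 1: r1c7 ⇒ r1c7=4.
Step 12. [r1c6∈{5,8}] r1c6 is the only open cell in row 1 admitting 8. So r1c6=8.
Step 13. [r5c2∈{6}] r5c2's peers cover all but 6, so r5c2=6.
Step 14. [r9c3∈{2}] r9c3 has the single candidate 2. So r9c3=2.
Step 15. [r9c9∈{4}] r9c9's peers cover all but 4, so r9c9=4.
Step 16. [r9c2∈{3,9}] across row 9, 3 lands solely at r9c2. So r9c2=3.
Step 17. [r8c6∈{4,9}] 4 has one home in col 6: r8c6. So r8c6=4.
Step 18. [r3c6∈{5}] r3c6 has the single candidate 5 ⇒ r3c6=5.
Step 19. [r6c5∈{6}] r6c5 is down to just 6. So r6c5=6.
Step 20. [r3c3∈{4}] r3c3 has the single candidate 4 ⇒ r3c3=4.
Step 21. [r7c8∈{7}] r7c8's peers cover all but 7, so r7c8=7.
Step 22. [r6c7∈{9}] r6c7 has the single candidate 9, so r6c7=9.
Step 23. [r8c3∈{8}] r8c3 is down to just 8 ⇒ r8c3=8.
Step 24. [r3c2∈{7}] r3c2 has the single candidate 7 ⇒ r3c2=7.
Step 25. [r9c6∈{9}] r9c6 is down to just 9 ⇒ r9c6=9.
Step 26. [r2c4∈{1}] only 1 remains possible at r2c4. So r2c4=1.
Step 27. [r3c9∈{3}] only 3 remains possible at r3c9. So r3c9=3.
Step 28. [r3c4∈{2}] r3c4's peers cover all but 2 ⇒ r3c4=2.
Step 29. [r5c7∈{1}] r5c7 has the single candidate 1, so r5c7=1.
Step 30. [r4c5∈{5}] nothing but 5 survives at r4c5 ⇒ r4c5=5.
Step 31. [r1c2∈{5}] r1c2 has the single candidate 5, so r1c2=5.
Step 32. [r8c2∈{9}] r8c2's peers cover all but 9 ⇒ r8c2=9.
Step 33. [r8c9∈{2}] nothing but 2 survives at r8c9 ⇒ r8c9=2.
Step 34. [r8c4∈{3}] r8c4's peers cover all but 3. So r8c4=3.
Step 35. [r4c7∈{7}] r4c7 has the single candidate 7 ⇒ r4c7=7.
Step 36. [r7c5∈{8}] only 8 remains possible at r7c5. So r7c5=8.
Step 37. [r5c5∈{2}] r5c5 is down to just 2. So r5c5=2.
Step 38. [r3c7∈{8}] r3c7 has the single candidate 8 ⇒ r3c7=8.
Step 39. [r6c1∈{4}] r6c1's peers cover all but 4 ⇒ r6c1=4.
Step 40. [r7c1∈{6}] r7c1's peers cover all but 6 ⇒ r7c1=6.
Step 41. [r3c8∈{6}] r3c8's peers cover all but 6 ⇒ r3c8=6.
Step 42. [r1c8∈{9}] r1c8 has the single candidate 9, so r1c8=9.
Step 43. [r4c4∈{4}] r4c4 is down to just 4 ⇒ r4c4=4.
Step 44. [r9c7∈{5}] only 5 remains possible at r9c7, so r9c7=5.

Answer: 2 5 6 7 3 8 4 9 1 / 9 8 3 1 4 6 2 5 7 / 1 7 4 2 9 5 8 6 3 / 8 1 9 4 5 3 7 2 6 / 3 6 5 9 2 7 1 4 8 / 4 2 7 8 6 1 9 3 5 / 6 4 1 5 8 2 3 7 9 / 5 9 8 3 7 4 6 1 2 / 7 3 2 6 1 9 5 8 4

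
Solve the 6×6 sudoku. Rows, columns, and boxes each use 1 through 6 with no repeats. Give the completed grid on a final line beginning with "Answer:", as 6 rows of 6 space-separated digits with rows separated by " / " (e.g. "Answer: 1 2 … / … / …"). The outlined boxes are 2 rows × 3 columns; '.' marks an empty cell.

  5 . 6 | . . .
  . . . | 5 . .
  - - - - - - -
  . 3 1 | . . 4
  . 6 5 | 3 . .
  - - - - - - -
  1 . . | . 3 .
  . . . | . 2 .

Step 1. [r6c1∈{3,4,6}] across col 1, 6 lands solely at r6c1, so r6c1=6.
Step 2. [r2c1∈{2,3,4}] r2c1 is the only open cell in col 1 admitting 3 ⇒ r2c1=3.
Step 3. [r4c5∈{1}] only 1 remains possible at r4c5, so r4c5=1.
Step 4. [r4c6∈{2}] r4c6 is down to just 2 ⇒ r4c6=2.
Step 5. [r1c4∈{1,2,4}] r1c4 is the only open cell in col 4 admitting 2. So r1c4=2.
Step 6. [r3c4∈{6}] r3c4 is down to just 6 ⇒ r3c4=6.
Step 7. [r5c4∈{4}] only 4 remains possible at r5c4 ⇒ r5c4=4.
Step 8. [r1c5∈{4}] r1c5's peers cover all but 4 ⇒ r1c5=4.
Step 9. [r5c3∈{2}] r5c3 has the single candidate 2, so r5c3=2.
Step 10. [r5c2∈{5}] nothing but 5 survives at r5c2. So r5c2=5.
Step 11. [r6c2∈{4}] nothing but 4 survives at r6c2, so r6c2=4.
Step 12. [r1c2∈{1}] only 1 remains possible at r1c2. So r1c2=1.
Step 13. [r2c6∈{1,6}] across row 2, 1 lands solely at r2c6, so r2c6=1.
Step 14. [r4c1∈{4}] only 4 remains possible at r4c1, so r4c1=4.
Step 15. [r5c6∈{6}] r5c6 has the single candidate 6 ⇒ r5c6=6.
Step 16. [r6c4∈{1}] nothing but 1 survives at r6c4 ⇒ r6c4=1.
Step 17. [r6c6∈{5}] only 5 remains possible at r6c6, so r6c6=5.
Step 18. [r2c5∈{6}] nothing but 6 survives at r2c5. So r2c5=6.
Step 19. [r2c2∈{2}] r2c2 has the single candidate 2. So r2c2=2.
Step 20. [r6c3∈{3}] nothing but 3 survives at r6c3 ⇒ r6c3=3.
Step 21. [r3c5∈{5}] r3c5's peers cover all but 5 ⇒ r3c5=5.
Step 22. [r3c1∈{2}] nothing but 2 survives at r3c1 ⇒ r3c1=2.
Step 23. [r1c6∈{3}] r1c6 is down to just 3. So r1c6=3.
Step 24. [r2c3∈{4}] r2c3 has the single candidate 4. So r2c3=4.

Answer: 5 1 6 2 4 3 / 3 2 4 5 6 1 / 2 3 1 6 5 4 / 4 6 5 3 1 2 / 1 5 2 4 3 6 / 6 4 3 1 2 5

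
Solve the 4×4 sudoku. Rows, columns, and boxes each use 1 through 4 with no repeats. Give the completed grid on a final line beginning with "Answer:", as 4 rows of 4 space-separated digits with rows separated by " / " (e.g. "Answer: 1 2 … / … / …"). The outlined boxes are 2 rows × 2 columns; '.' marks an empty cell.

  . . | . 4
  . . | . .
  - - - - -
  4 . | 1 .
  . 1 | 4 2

Step 1. [r3c2∈{2,3}] r3c2 is the only open cell in row 3 admitting 2. So r3c2=2.
Step 2. [r1c2∈{3}] r1c2's peers cover all but 3 ⇒ r1c2=3.
Step 3. [r2c4∈{1,3}] col 4 places 1 nowhere but r2c4 ⇒ r2c4=1.
Step 4. [r1c3∈{2}] nothing but 2 survives at r1c3. So r1c3=2.
Step 5. [r2c3∈{3}] only 3 remains possible at r2c3. So r2c3=3.
Step 6. [r2c2∈{4}] r2c2's peers cover all but 4, so r2c2=4.
Step 7. [r1c1∈{1}] r1c1's peers cover all but 1. So r1c1=1.
Step 8. [r4c1∈{3}] nothing but 3 survives at r4c1 ⇒ r4c1=3.
Step 9. [r2c1∈{2}] r2c1's peers cover all but 2. So r2c1=2.
Step 10. [r3c4∈{3}] nothing but 3 survives at r3c4 ⇒ r3c4=3.

Answer: 1 3 2 4 / 2 4 3 1 / 4 2 1 3 / 3 1 4 2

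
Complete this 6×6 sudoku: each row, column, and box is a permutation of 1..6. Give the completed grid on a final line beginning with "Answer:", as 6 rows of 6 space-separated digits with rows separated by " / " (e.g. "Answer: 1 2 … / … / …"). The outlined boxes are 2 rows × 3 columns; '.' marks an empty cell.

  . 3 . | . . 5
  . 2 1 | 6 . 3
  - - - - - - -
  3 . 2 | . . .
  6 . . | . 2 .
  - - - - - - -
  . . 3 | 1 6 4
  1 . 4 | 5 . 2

Step 1. [r3c4∈{4}] r3c4's peers cover all but 4, so r3c4=4.
Step 2. [r5c2∈{5}] nothing but 5 survives at r5c2, so r5c2=5.
Step 3. [r3c2∈{1}] nothing but 1 survives at r3c2, so r3c2=1.
Step 4. [r1c1∈{4}] only 4 remains possible at r1c1 ⇒ r1c1=4.
Step 5. [r3c6∈{6}] nothing but 6 survives at r3c6 ⇒ r3c6=6.
Step 6. [r6c5∈{3}] r6c5 is down to just 3 ⇒ r6c5=3.
Step 7. [r2c5∈{4}] r2c5 is down to just 4, so r2c5=4.
Step 8. [r6c2∈{6}] r6c2 has the single candidate 6 ⇒ r6c2=6.
Step 9. [r1c5∈{1}] nothing but 1 survives at r1c5, so r1c5=1.
Step 10. [r2c1∈{5}] only 5 remains possible at r2c1. So r2c1=5.
Step 11. [r4c2∈{4}] only 4 remains possible at r4c2 ⇒ r4c2=4.
Step 12. [r3c5∈{5}] r3c5's peers cover all but 5. So r3c5=5.
Step 13. [r1c4∈{2}] r1c4 is down to just 2. So r1c4=2.
Step 14. [r4c3∈{5}] r4c3's peers cover all but 5, so r4c3=5.
Step 15. [r5c1∈{2}] nothing but 2 survives at r5c1, so r5c1=2.
Step 16. [r4c6∈{1}] nothing but 1 survives at r4c6. So r4c6=1.
Step 17. [r4c4∈{3}] only 3 remains possible at r4c4 ⇒ r4c4=3.
Step 18. [r1c3∈{6}] r1c3 is down to just 6, so r1c3=6.

Answer: 4 3 6 2 1 5 / 5 2 1 6 4 3 / 3 1 2 4 5 6 / 6 4 5 3 2 1 / 2 5 3 1 6 4 / 1 6 4 5 3 2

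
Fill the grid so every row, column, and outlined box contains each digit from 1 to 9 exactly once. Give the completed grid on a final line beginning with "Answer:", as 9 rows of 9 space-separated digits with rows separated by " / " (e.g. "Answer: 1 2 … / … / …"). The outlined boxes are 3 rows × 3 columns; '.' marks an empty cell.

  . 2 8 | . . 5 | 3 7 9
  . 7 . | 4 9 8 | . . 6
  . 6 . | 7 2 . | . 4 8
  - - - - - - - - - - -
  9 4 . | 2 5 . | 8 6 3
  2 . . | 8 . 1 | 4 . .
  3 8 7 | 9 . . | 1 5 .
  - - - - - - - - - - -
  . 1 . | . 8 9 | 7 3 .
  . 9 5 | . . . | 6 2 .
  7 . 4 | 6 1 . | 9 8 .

Step 1. [r6c6∈{4,6}] across col 6, 6 lands solely at r6c6, so r6c6=6.
Step 2. [r8c6∈{3,4,7}] r8c6 is the only open cell in col 6 admitting 4. So r8c6=4.
Step 3. [r3c3∈{1,3,9}] row 3 places 9 nowhere but r3c3, so r3c3=9.
Step 4. [r3c1∈{1,5}] 1 has one home in row 3: r3c1 ⇒ r3c1=1.
Step 5. [r8c5∈{3,7}] across row 8, 7 lands solely at r8c5. So r8c5=7.
Step 6. [r7c1∈{6}] only 6 remains possible at r7c1, so r7c1=6.
Step 7. [r2c1∈{5}] nothing but 5 survives at r2c1. So r2c1=5.
Step 8. [r8c4∈{3}] only 3 remains possible at r8c4, so r8c4=3.
Step 9. [r7c9∈{4,5}] across row 7, 4 lands solely at r7c9 ⇒ r7c9=4.
Step 10. [r6c9∈{2}] r6c9 is down to just 2, so r6c9=2.
Step 11. [r4c6∈{7}] nothing but 7 survives at r4c6, so r4c6=7.
Step 12. [r5c2∈{5}] nothing but 5 survives at r5c2 ⇒ r5c2=5.
Step 13. [r1c1∈{4}] only 4 remains possible at r1c1, so r1c1=4.
Step 14. [r8c1∈{8}] nothing but 8 survives at r8c1, so r8c1=8.
Step 15. [r2c8∈{1}] r2c8 has the single candidate 1, so r2c8=1.
Step 16. [r5c3∈{6}] r5c3's peers cover all but 6 ⇒ r5c3=6.
Step 17. [r7c4∈{5}] r7c4's peers cover all but 5 ⇒ r7c4=5.
Step 18. [r1c4∈{1}] only 1 remains possible at r1c4 ⇒ r1c4=1.
Step 19. [r3c6∈{3}] r3c6 has the single candidate 3. So r3c6=3.
Step 20. [r2c3∈{3}] r2c3's peers cover all but 3. So r2c3=3.
Step 21. [r3c7∈{5}] r3c7 is down to just 5. So r3c7=5.
Step 22. [r6c5∈{4}] r6c5's peers cover all but 4. So r6c5=4.
Step 23. [r5c8∈{9}] r5c8's peers cover all but 9. So r5c8=9.
Step 24. [r9c2∈{3}] r9c2 has the single candidate 3. So r9c2=3.
Step 25. [r1c5∈{6}] nothing but 6 survives at r1c5. So r1c5=6.
Step 26. [r5c5∈{3}] r5c5 has the single candidate 3, so r5c5=3.
Step 27. [r9c6∈{2}] nothing but 2 survives at r9c6 ⇒ r9c6=2.
Step 28. [r2c7∈{2}] nothing but 2 survives at r2c7, so r2c7=2.
Step 29. [r9c9∈{5}] r9c9 is down to just 5. So r9c9=5.
Step 30. [r8c9∈{1}] nothing but 1 survives at r8c9. So r8c9=1.
Step 31. [r4c3∈{1}] only 1 remains possible at r4c3 ⇒ r4c3=1.
Step 32. [r5c9∈{7}] only 7 remains possible at r5c9 ⇒ r5c9=7.
Step 33. [r7c3∈{2}] only 2 remains possible at r7c3. So r7c3=2.

Answer: 4 2 8 1 6 5 3 7 9 / 5 7 3 4 9 8 2 1 6 / 1 6 9 7 2 3 5 4 8 / 9 4 1 2 5 7 8 6 3 / 2 5 6 8 3 1 4 9 7 / 3 8 7 9 4 6 1 5 2 / 6 1 2 5 8 9 7 3 4 / 8 9 5 3 7 4 6 2 1 / 7 3 4 6 1 2 9 8 5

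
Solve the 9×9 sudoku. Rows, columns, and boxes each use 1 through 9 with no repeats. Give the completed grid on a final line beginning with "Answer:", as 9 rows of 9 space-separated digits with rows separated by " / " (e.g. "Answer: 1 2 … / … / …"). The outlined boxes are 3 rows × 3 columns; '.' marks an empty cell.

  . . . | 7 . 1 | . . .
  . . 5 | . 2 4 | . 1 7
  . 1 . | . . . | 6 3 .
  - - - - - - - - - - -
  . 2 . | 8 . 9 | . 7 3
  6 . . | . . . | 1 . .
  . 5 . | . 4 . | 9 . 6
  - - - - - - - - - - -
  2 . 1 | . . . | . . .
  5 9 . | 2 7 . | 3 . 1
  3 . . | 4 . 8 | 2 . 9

Step 1. [r1c8∈{2,4,5,8,9}] col 8 places 9 nowhere but r1c8, so r1c8=9.
Step 2. [r4c3∈{4}] only 4 remains possible at r4c3 ⇒ r4c3=4.
Step 3. [r7c2∈{4,6,7,8}] in box 7, 4 fits only at r7c2, so r7c2=4.
Step 4. [r8c3∈{6,8}] in box 7, 8 fits only at r8c3. So r8c3=8.
Step 5. [r3c6∈{5}] r3c6's peers cover all but 5 ⇒ r3c6=5.
Step 6. [r2c7∈{8}] only 8 remains possible at r2c7. So r2c7=8.
Step 7. [r3c4∈{9}] r3c4's peers cover all but 9, so r3c4=9.
Step 8. [r4c7∈{5}] r4c7 is down to just 5 ⇒ r4c7=5.
Step 9. [r8c6∈{6}] nothing but 6 survives at r8c6 ⇒ r8c6=6.
Step 10. [r7c6∈{3}] only 3 remains possible at r7c6, so r7c6=3.
Step 11. [r7c4∈{5}] r7c4 has the single candidate 5 ⇒ r7c4=5.
Step 12. [r5c4∈{3}] r5c4 has the single candidate 3, so r5c4=3.
Step 13. [r1c5∈{3,6,8}] across col 5, 3 lands solely at r1c5 ⇒ r1c5=3.
Step 14. [r1c7∈{4}] r1c7 has the single candidate 4. So r1c7=4.
Step 15. [r3c9∈{2}] only 2 remains possible at r3c9. So r3c9=2.
Step 16. [r3c3∈{7}] r3c3 is down to just 7. So r3c3=7.
Step 17. [r6c1∈{1,7,8}] in col 1, 7 fits only at r6c1, so r6c1=7.
Step 18. [r6c8∈{2,8}] row 6 places 8 nowhere but r6c8. So r6c8=8.
Step 19. [r9c3∈{6}] nothing but 6 survives at r9c3. So r9c3=6.
Step 20. [r1c2∈{6,8}] across row 1, 6 lands solely at r1c2 ⇒ r1c2=6.
Step 21. [r5c8∈{2,4}] r5c8 is the only open cell in col 8 admitting 2. So r5c8=2.
Step 22. [r1c1∈{8}] r1c1 has the single candidate 8 ⇒ r1c1=8.
Step 23. [r4c5∈{1,6}] across row 4, 6 lands solely at r4c5. So r4c5=6.
Step 24. [r3c1∈{4}] r3c1 is down to just 4 ⇒ r3c1=4.
Step 25. [r2c4∈{6}] r2c4 is down to just 6 ⇒ r2c4=6.
Step 26. [r9c5∈{1}] r9c5's peers cover all but 1, so r9c5=1.
Step 27. [r5c6∈{7}] nothing but 7 survives at r5c6 ⇒ r5c6=7.
Step 28. [r5c9∈{4}] r5c9 has the single candidate 4. So r5c9=4.
Step 29. [r1c9∈{5}] r1c9 is down to just 5 ⇒ r1c9=5.
Step 30. [r9c2∈{7}] r9c2 has the single candidate 7, so r9c2=7.
Step 31. [r7c8∈{6}] r7c8's peers cover all but 6, so r7c8=6.
Step 32. [r5c2∈{8}] nothing but 8 survives at r5c2 ⇒ r5c2=8.
Step 33. [r2c2∈{3}] r2c2 is down to just 3. So r2c2=3.
Step 34. [r5c3∈{9}] nothing but 9 survives at r5c3, so r5c3=9.
Step 35. [r6c3∈{3}] r6c3 is down to just 3. So r6c3=3.
Step 36. [r6c6∈{2}] only 2 remains possible at r6c6 ⇒ r6c6=2.
Step 37. [r1c3∈{2}] r1c3's peers cover all but 2, so r1c3=2.
Step 38. [r6c4∈{1}] r6c4 is down to just 1. So r6c4=1.
Step 39. [r7c9∈{8}] r7c9 is down to just 8. So r7c9=8.
Step 40. [r4c1∈{1}] nothing but 1 survives at r4c1 ⇒ r4c1=1.
Step 41. [r5c5∈{5}] only 5 remains possible at r5c5 ⇒ r5c5=5.
Step 42. [r7c5∈{9}] only 9 remains possible at r7c5, so r7c5=9.
Step 43. [r9c8∈{5}] nothing but 5 survives at r9c8, so r9c8=5.
Step 44. [r3c5∈{8}] nothing but 8 survives at r3c5 ⇒ r3c5=8.
Step 45. [r2c1∈{9}] nothing but 9 survives at r2c1 ⇒ r2c1=9.
Step 46. [r7c7∈{7}] only 7 remains possible at r7c7, so r7c7=7.
Step 47. [r8c8∈{4}] only 4 remains possible at r8c8. So r8c8=4.

Answer: 8 6 2 7 3 1 4 9 5 / 9 3 5 6 2 4 8 1 7 / 4 1 7 9 8 5 6 3 2 / 1 2 4 8 6 9 5 7 3 / 6 8 9 3 5 7 1 2 4 / 7 5 3 1 4 2 9 8 6 / 2 4 1 5 9 3 7 6 8 / 5 9 8 2 7 6 3 4 1 / 3 7 6 4 1 8 2 5 9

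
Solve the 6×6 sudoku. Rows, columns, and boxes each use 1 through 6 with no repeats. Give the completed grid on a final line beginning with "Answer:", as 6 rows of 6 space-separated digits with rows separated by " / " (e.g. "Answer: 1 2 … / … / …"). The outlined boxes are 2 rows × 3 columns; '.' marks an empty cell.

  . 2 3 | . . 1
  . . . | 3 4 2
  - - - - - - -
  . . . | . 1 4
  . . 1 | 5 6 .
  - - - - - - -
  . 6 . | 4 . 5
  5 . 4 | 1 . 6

Step 1. [r4c1∈{2,3,4}] r4c1 is the only open cell in row 4 admitting 2, so r4c1=2.
Step 2. [r6c2∈{3}] r6c2 has the single candidate 3 ⇒ r6c2=3.
Step 3. [r2c2∈{1,5}] across col 2, 1 lands solely at r2c2. So r2c2=1.
Step 4. [r2c1∈{6}] r2c1 has the single candidate 6. So r2c1=6.
Step 5. [r3c2∈{5}] r3c2 is down to just 5. So r3c2=5.
Step 6. [r5c3∈{2}] r5c3 has the single candidate 2. So r5c3=2.
Step 7. [r6c5∈{2}] r6c5 has the single candidate 2. So r6c5=2.
Step 8. [r2c3∈{5}] r2c3's peers cover all but 5. So r2c3=5.
Step 9. [r5c1∈{1}] nothing but 1 survives at r5c1. So r5c1=1.
Step 10. [r3c4∈{2}] only 2 remains possible at r3c4, so r3c4=2.
Step 11. [r1c4∈{6}] only 6 remains possible at r1c4 ⇒ r1c4=6.
Step 12. [r4c2∈{4}] r4c2 has the single candidate 4 ⇒ r4c2=4.
Step 13. [r4c6∈{3}] r4c6's peers cover all but 3 ⇒ r4c6=3.
Step 14. [r3c3∈{6}] r3c3's peers cover all but 6, so r3c3=6.
Step 15. [r3c1∈{3}] r3c1's peers cover all but 3. So r3c1=3.
Step 16. [r1c5∈{5}] only 5 remains possible at r1c5 ⇒ r1c5=5.
Step 17. [r5c5∈{3}] only 3 remains possible at r5c5 ⇒ r5c5=3.
Step 18. [r1c1∈{4}] nothing but 4 survives at r1c1. So r1c1=4.

Answer: 4 2 3 6 5 1 / 6 1 5 3 4 2 / 3 5 6 2 1 4 / 2 4 1 5 6 3 / 1 6 2 4 3 5 / 5 3 4 1 2 6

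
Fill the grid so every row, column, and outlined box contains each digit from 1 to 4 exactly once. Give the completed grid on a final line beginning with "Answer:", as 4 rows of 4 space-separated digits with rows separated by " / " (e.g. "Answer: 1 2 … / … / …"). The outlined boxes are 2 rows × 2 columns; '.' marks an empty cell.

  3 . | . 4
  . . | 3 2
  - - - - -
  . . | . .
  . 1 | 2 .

Step 1. [r3c3∈{1,4}] col 3 places 4 nowhere but r3c3, so r3c3=4.
Step 2. [r3c2∈{2,3}] in col 2, 3 fits only at r3c2 ⇒ r3c2=3.
Step 3. [r2c2∈{4}] r2c2 has the single candidate 4, so r2c2=4.
Step 4. [r4c4∈{3}] only 3 remains possible at r4c4 ⇒ r4c4=3.
Step 5. [r3c1∈{2}] nothing but 2 survives at r3c1 ⇒ r3c1=2.
Step 6. [r4c1∈{4}] r4c1's peers cover all but 4. So r4c1=4.
Step 7. [r1c3∈{1}] r1c3's peers cover all but 1, so r1c3=1.
Step 8. [r3c4∈{1}] r3c4 is down to just 1. So r3c4=1.
Step 9. [r1c2∈{2}] r1c2's peers cover all but 2. So r1c2=2.
Step 10. [r2c1∈{1}] nothing but 1 survives at r2c1, so r2c1=1.

Answer: 3 2 1 4 / 1 4 3 2 / 2 3 4 1 / 4 1 2 3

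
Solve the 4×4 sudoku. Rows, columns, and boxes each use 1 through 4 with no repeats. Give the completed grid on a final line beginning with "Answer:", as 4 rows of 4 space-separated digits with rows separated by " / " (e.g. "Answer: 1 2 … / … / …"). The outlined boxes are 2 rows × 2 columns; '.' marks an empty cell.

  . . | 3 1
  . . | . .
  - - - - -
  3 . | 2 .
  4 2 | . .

Step 1. [r2c2∈{1,3,4}] 3 has one home in row 2: r2c2 ⇒ r2c2=3.
Step 2. [r2c4∈{2,4}] col 4 places 2 nowhere but r2c4. So r2c4=2.
Step 3. [r4c4∈{3}] r4c4 is down to just 3. So r4c4=3.
Step 4. [r2c3∈{4}] only 4 remains possible at r2c3, so r2c3=4.
Step 5. [r1c2∈{4}] nothing but 4 survives at r1c2 ⇒ r1c2=4.
Step 6. [r2c1∈{1}] only 1 remains possible at r2c1. So r2c1=1.
Step 7. [r3c4∈{4}] r3c4's peers cover all but 4, so r3c4=4.
Step 8. [r4c3∈{1}] r4c3's peers cover all but 1, so r4c3=1.
Step 9. [r1c1∈{2}] only 2 remains possible at r1c1. So r1c1=2.
Step 10. [r3c2∈{1}] r3c2 is down to just 1. So r3c2=1.

Answer: 2 4 3 1 / 1 3 4 2 / 3 1 2 4 / 4 2 1 3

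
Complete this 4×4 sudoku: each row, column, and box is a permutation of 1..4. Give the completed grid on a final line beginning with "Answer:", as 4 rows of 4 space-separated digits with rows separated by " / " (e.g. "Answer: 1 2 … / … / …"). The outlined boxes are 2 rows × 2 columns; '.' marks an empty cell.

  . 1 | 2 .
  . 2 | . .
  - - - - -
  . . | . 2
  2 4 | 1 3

Step 1. [r1c1∈{3,4}] in row 1, 3 fits only at r1c1, so r1c1=3.
Step 2. [r1c4∈{4}] r1c4's peers cover all but 4. So r1c4=4.
Step 3. [r3c1∈{1}] r3c1 is down to just 1. So r3c1=1.
Step 4. [r2c1∈{4}] nothing but 4 survives at r2c1. So r2c1=4.
Step 5. [r2c4∈{1}] r2c4's peers cover all but 1 ⇒ r2c4=1.
Step 6. [r3c2∈{3}] r3c2's peers cover all but 3, so r3c2=3.
Step 7. [r3c3∈{4}] r3c3's peers cover all but 4. So r3c3=4.
Step 8. [r2c3∈{3}] nothing but 3 survives at r2c3. So r2c3=3.

Answer: 3 1 2 4 / 4 2 3 1 / 1 3 4 2 / 2 4 1 3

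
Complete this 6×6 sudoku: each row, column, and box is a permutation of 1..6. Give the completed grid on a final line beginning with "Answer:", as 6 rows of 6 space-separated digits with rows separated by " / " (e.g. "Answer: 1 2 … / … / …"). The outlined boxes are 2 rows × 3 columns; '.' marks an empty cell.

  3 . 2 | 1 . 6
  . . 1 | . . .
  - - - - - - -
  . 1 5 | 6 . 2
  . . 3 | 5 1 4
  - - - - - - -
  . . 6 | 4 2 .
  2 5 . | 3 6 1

Step 1. [r2c1∈{4,5,6}] col 1 places 5 nowhere but r2c1, so r2c1=5.
Step 2. [r2c2∈{4,6}] 6 has one home in row 2: r2c2 ⇒ r2c2=6.
Step 3. [r2c5∈{3,4}] row 2 places 4 nowhere but r2c5. So r2c5=4.
Step 4. [r1c2∈{4}] r1c2 is down to just 4 ⇒ r1c2=4.
Step 5. [r5c1∈{1}] r5c1 has the single candidate 1 ⇒ r5c1=1.
Step 6. [r2c6∈{3}] only 3 remains possible at r2c6. So r2c6=3.
Step 7. [r5c6∈{5}] nothing but 5 survives at r5c6 ⇒ r5c6=5.
Step 8. [r4c2∈{2}] r4c2's peers cover all but 2 ⇒ r4c2=2.
Step 9. [r3c5∈{3}] r3c5 has the single candidate 3. So r3c5=3.
Step 10. [r5c2∈{3}] only 3 remains possible at r5c2 ⇒ r5c2=3.
Step 11. [r6c3∈{4}] r6c3's peers cover all but 4. So r6c3=4.
Step 12. [r2c4∈{2}] only 2 remains possible at r2c4, so r2c4=2.
Step 13. [r4c1∈{6}] only 6 remains possible at r4c1. So r4c1=6.
Step 14. [r3c1∈{4}] r3c1 has the single candidate 4 ⇒ r3c1=4.
Step 15. [r1c5∈{5}] r1c5's peers cover all but 5 ⇒ r1c5=5.

Answer: 3 4 2 1 5 6 / 5 6 1 2 4 3 / 4 1 5 6 3 2 / 6 2 3 5 1 4 / 1 3 6 4 2 5 / 2 5 4 3 6 1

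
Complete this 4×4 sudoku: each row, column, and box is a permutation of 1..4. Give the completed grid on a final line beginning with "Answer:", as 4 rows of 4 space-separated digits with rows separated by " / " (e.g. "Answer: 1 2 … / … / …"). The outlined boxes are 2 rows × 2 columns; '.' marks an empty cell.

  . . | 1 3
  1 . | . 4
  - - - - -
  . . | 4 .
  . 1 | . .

Step 1. [r4c4∈{2}] nothing but 2 survives at r4c4. So r4c4=2.
Step 2. [r2c2∈{2,3}] 3 has one home in row 2: r2c2. So r2c2=3.
Step 3. [r1c2∈{2,4}] 4 has one home in col 2: r1c2. So r1c2=4.
Step 4. [r3c1∈{2,3}] in row 3, 3 fits only at r3c1, so r3c1=3.
Step 5. [r1c1∈{2}] only 2 remains possible at r1c1. So r1c1=2.
Step 6. [r3c4∈{1}] r3c4's peers cover all but 1. So r3c4=1.
Step 7. [r3c2∈{2}] r3c2 has the single candidate 2 ⇒ r3c2=2.
Step 8. [r4c1∈{4}] nothing but 4 survives at r4c1, so r4c1=4.
Step 9. [r2c3∈{2}] nothing but 2 survives at r2c3 ⇒ r2c3=2.
Step 10. [r4c3∈{3}] r4c3 is down to just 3 ⇒ r4c3=3.

Answer: 2 4 1 3 / 1 3 2 4 / 3 2 4 1 / 4 1 3 2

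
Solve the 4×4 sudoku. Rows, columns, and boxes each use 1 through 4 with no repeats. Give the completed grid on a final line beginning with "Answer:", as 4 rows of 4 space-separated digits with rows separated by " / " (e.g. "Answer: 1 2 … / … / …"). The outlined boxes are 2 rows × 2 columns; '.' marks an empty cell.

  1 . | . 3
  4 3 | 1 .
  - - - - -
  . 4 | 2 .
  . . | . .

Step 1. [r4c1∈{2,3}] across col 1, 2 lands solely at r4c1. So r4c1=2.
Step 2. [r4c4∈{1,4}] col 4 places 4 nowhere but r4c4 ⇒ r4c4=4.
Step 3. [r3c4∈{1}] r3c4 has the single candidate 1, so r3c4=1.
Step 4. [r3c1∈{3}] r3c1's peers cover all but 3 ⇒ r3c1=3.
Step 5. [r2c4∈{2}] nothing but 2 survives at r2c4. So r2c4=2.
Step 6. [r4c2∈{1}] r4c2 has the single candidate 1. So r4c2=1.
Step 7. [r4c3∈{3}] r4c3 is down to just 3 ⇒ r4c3=3.
Step 8. [r1c2∈{2}] r1c2's peers cover all but 2, so r1c2=2.
Step 9. [r1c3∈{4}] r1c3 is down to just 4 ⇒ r1c3=4.

Answer: 1 2 4 3 / 4 3 1 2 / 3 4 2 1 / 2 1 3 4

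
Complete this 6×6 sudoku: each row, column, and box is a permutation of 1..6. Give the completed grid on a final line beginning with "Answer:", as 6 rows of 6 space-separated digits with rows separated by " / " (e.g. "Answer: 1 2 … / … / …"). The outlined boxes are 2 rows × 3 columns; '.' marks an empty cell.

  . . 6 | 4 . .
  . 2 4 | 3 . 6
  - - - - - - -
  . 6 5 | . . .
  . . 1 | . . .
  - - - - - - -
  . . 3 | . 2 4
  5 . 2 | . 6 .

Step 1. [r5c2∈{1}] only 1 remains possible at r5c2, so r5c2=1.
Step 2. [r1c6∈{1,2,5}] r1c6 is the only open cell in row 1 admitting 2 ⇒ r1c6=2.
Step 3. [r4c6∈{3,5}] r4c6 is the only open cell in col 6 admitting 5. So r4c6=5.
Step 4. [r2c5∈{1,5}] 5 has one home in row 2: r2c5 ⇒ r2c5=5.
Step 5. [r1c5∈{1}] nothing but 1 survives at r1c5, so r1c5=1.
Step 6. [r1c1∈{3}] r1c1 is down to just 3, so r1c1=3.
Step 7. [r4c2∈{3,4}] across col 2, 3 lands solely at r4c2. So r4c2=3.
Step 8. [r4c5∈{4}] nothing but 4 survives at r4c5 ⇒ r4c5=4.
Step 9. [r6c4∈{1}] r6c4's peers cover all but 1. So r6c4=1.
Step 10. [r3c4∈{2}] nothing but 2 survives at r3c4 ⇒ r3c4=2.
Step 11. [r3c5∈{3}] only 3 remains possible at r3c5. So r3c5=3.
Step 12. [r3c1∈{4}] r3c1 is down to just 4 ⇒ r3c1=4.
Step 13. [r2c1∈{1}] r2c1 has the single candidate 1. So r2c1=1.
Step 14. [r6c6∈{3}] r6c6 is down to just 3. So r6c6=3.
Step 15. [r5c4∈{5}] r5c4 has the single candidate 5 ⇒ r5c4=5.
Step 16. [r4c4∈{6}] r4c4 is down to just 6. So r4c4=6.
Step 17. [r4c1∈{2}] nothing but 2 survives at r4c1. So r4c1=2.
Step 18. [r5c1∈{6}] nothing but 6 survives at r5c1. So r5c1=6.
Step 19. [r1c2∈{5}] r1c2's peers cover all but 5, so r1c2=5.
Step 20. [r3c6∈{1}] r3c6 has the single candidate 1, so r3c6=1.
Step 21. [r6c2∈{4}] nothing but 4 survives at r6c2, so r6c2=4.

Answer: 3 5 6 4 1 2 / 1 2 4 3 5 6 / 4 6 5 2 3 1 / 2 3 1 6 4 5 / 6 1 3 5 2 4 / 5 4 2 1 6 3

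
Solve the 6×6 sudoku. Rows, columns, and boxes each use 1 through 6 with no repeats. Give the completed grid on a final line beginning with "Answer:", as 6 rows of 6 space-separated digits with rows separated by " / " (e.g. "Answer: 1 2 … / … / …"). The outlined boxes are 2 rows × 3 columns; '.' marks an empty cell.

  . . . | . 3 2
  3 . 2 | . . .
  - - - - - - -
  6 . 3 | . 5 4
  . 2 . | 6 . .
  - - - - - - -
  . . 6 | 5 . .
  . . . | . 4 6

Step 1. [r3c2∈{1}] r3c2 is down to just 1 ⇒ r3c2=1.
Step 2. [r6c4∈{1,2,3}] in col 4, 3 fits only at r6c4 ⇒ r6c4=3.
Step 3. [r6c2∈{5}] nothing but 5 survives at r6c2 ⇒ r6c2=5.
Step 4. [r5c6∈{1}] r5c6 has the single candidate 1 ⇒ r5c6=1.
Step 5. [r6c1∈{1,2}] r6c1 is the only open cell in row 6 admitting 2, so r6c1=2.
Step 6. [r1c1∈{1,4,5}] in col 1, 1 fits only at r1c1 ⇒ r1c1=1.
Step 7. [r1c4∈{4}] nothing but 4 survives at r1c4, so r1c4=4.
Step 8. [r2c2∈{4,6}] across row 2, 4 lands solely at r2c2. So r2c2=4.
Step 9. [r4c1∈{4,5}] 5 has one home in col 1: r4c1 ⇒ r4c1=5.
Step 10. [r2c4∈{1}] nothing but 1 survives at r2c4. So r2c4=1.
Step 11. [r3c4∈{2}] r3c4 has the single candidate 2. So r3c4=2.
Step 12. [r4c5∈{1}] only 1 remains possible at r4c5, so r4c5=1.
Step 13. [r5c2∈{3}] nothing but 3 survives at r5c2, so r5c2=3.
Step 14. [r2c5∈{6}] r2c5 is down to just 6, so r2c5=6.
Step 15. [r1c2∈{6}] r1c2 is down to just 6, so r1c2=6.
Step 16. [r4c3∈{4}] nothing but 4 survives at r4c3. So r4c3=4.
Step 17. [r5c5∈{2}] r5c5 is down to just 2, so r5c5=2.
Step 18. [r1c3∈{5}] r1c3 is down to just 5, so r1c3=5.
Step 19. [r6c3∈{1}] nothing but 1 survives at r6c3. So r6c3=1.
Step 20. [r5c1∈{4}] r5c1 is down to just 4 ⇒ r5c1=4.
Step 21. [r2c6∈{5}] r2c6 has the single candidate 5, so r2c6=5.
Step 22. [r4c6∈{3}] nothing but 3 survives at r4c6 ⇒ r4c6=3.

Answer: 1 6 5 4 3 2 / 3 4 2 1 6 5 / 6 1 3 2 5 4 / 5 2 4 6 1 3 / 4 3 6 5 2 1 / 2 5 1 3 4 6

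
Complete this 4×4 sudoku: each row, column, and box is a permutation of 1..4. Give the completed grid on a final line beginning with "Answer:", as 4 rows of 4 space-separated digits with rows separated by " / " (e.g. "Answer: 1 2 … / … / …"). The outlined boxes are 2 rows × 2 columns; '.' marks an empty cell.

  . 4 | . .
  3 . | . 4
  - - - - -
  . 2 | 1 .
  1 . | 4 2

Step 1. [r1c3∈{2,3}] in col 3, 3 fits only at r1c3, so r1c3=3.
Step 2. [r1c1∈{2}] only 2 remains possible at r1c1. So r1c1=2.
Step 3. [r4c2∈{3}] nothing but 3 survives at r4c2. So r4c2=3.
Step 4. [r3c1∈{4}] r3c1 has the single candidate 4 ⇒ r3c1=4.
Step 5. [r2c2∈{1}] r2c2 has the single candidate 1. So r2c2=1.
Step 6. [r3c4∈{3}] r3c4 has the single candidate 3. So r3c4=3.
Step 7. [r1c4∈{1}] r1c4's peers cover all but 1. So r1c4=1.
Step 8. [r2c3∈{2}] r2c3 is down to just 2 ⇒ r2c3=2.

Answer: 2 4 3 1 / 3 1 2 4 / 4 2 1 3 / 1 3 4 2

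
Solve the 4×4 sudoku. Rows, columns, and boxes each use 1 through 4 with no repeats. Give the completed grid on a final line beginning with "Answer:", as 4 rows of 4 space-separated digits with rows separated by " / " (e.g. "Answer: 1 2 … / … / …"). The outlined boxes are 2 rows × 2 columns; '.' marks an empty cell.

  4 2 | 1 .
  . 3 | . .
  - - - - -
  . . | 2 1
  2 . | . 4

Step 1. [r3c1∈{3}] r3c1 is down to just 3 ⇒ r3c1=3.
Step 2. [r2c4∈{2}] nothing but 2 survives at r2c4. So r2c4=2.
Step 3. [r4c2∈{1}] r4c2's peers cover all but 1. So r4c2=1.
Step 4. [r3c2∈{4}] only 4 remains possible at r3c2 ⇒ r3c2=4.
Step 5. [r1c4∈{3}] r1c4's peers cover all but 3 ⇒ r1c4=3.
Step 6. [r4c3∈{3}] r4c3 is down to just 3 ⇒ r4c3=3.
Step 7. [r2c3∈{4}] only 4 remains possible at r2c3, so r2c3=4.
Step 8. [r2c1∈{1}] r2c1 has the single candidate 1, so r2c1=1.

Answer: 4 2 1 3 / 1 3 4 2 / 3 4 2 1 / 2 1 3 4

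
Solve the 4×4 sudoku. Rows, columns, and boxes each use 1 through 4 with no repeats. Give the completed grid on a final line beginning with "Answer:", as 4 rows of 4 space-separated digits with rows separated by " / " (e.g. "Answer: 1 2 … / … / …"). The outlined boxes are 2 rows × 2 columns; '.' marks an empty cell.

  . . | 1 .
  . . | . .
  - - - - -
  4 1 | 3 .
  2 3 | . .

Step 1. [r2c3∈{2,4}] in col 3, 2 fits only at r2c3. So r2c3=2.
Step 2. [r2c2∈{4}] r2c2 is down to just 4. So r2c2=4.
Step 3. [r1c4∈{3,4}] r1c4 is the only open cell in row 1 admitting 4 ⇒ r1c4=4.
Step 4. [r1c1∈{3}] nothing but 3 survives at r1c1 ⇒ r1c1=3.
Step 5. [r2c4∈{3}] nothing but 3 survives at r2c4. So r2c4=3.
Step 6. [r4c4∈{1}] nothing but 1 survives at r4c4, so r4c4=1.
Step 7. [r1c2∈{2}] only 2 remains possible at r1c2. So r1c2=2.
Step 8. [r3c4∈{2}] nothing but 2 survives at r3c4 ⇒ r3c4=2.
Step 9. [r4c3∈{4}] r4c3's peers cover all but 4, so r4c3=4.
Step 10. [r2c1∈{1}] r2c1 is down to just 1. So r2c1=1.

Answer: 3 2 1 4 / 1 4 2 3 / 4 1 3 2 / 2 3 4 1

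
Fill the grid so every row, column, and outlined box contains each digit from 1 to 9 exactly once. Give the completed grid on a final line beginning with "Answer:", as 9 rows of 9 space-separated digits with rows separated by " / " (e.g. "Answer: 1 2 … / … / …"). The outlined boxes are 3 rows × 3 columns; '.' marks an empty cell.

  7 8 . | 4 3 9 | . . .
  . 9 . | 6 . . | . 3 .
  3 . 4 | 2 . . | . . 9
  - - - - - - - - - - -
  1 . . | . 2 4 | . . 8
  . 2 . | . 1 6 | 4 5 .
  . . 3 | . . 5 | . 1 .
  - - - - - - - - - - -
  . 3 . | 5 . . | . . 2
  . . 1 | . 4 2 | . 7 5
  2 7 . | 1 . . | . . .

Step 1. [r8c2∈{6}] r8c2's peers cover all but 6 ⇒ r8c2=6.
Step 2. [r6c1∈{4,6,8,9}] 6 has one home in col 1: r6c1. So r6c1=6.
Step 3. [r6c9∈{7}] r6c9's peers cover all but 7 ⇒ r6c9=7.
Step 4. [r7c7∈{1,6,8,9}] row 7 places 1 nowhere but r7c7, so r7c7=1.
Step 5. [r9c3∈{5,8,9}] r9c3 is the only open cell in row 9 admitting 5. So r9c3=5.
Step 6. [r1c7∈{2,5,6}] r1c7 is the only open cell in row 1 admitting 5. So r1c7=5.
Step 7. [r9c6∈{3,8}] in col 6, 3 fits only at r9c6 ⇒ r9c6=3.
Step 8. [r1c3∈{2,6}] across col 3, 6 lands solely at r1c3 ⇒ r1c3=6.
Step 9. [r9c9∈{4,6}] r9c9 is the only open cell in col 9 admitting 6, so r9c9=6.
Step 10. [r7c5∈{6,7,8,9}] row 7 places 6 nowhere but r7c5. So r7c5=6.
Step 11. [r9c8∈{4,8,9}] in row 9, 4 fits only at r9c8. So r9c8=4.
Step 12. [r7c6∈{7,8}] r7c6 is the only open cell in row 7 admitting 7, so r7c6=7.
Step 13. [r8c7∈{3,8,9}] 3 has one home in row 8: r8c7. So r8c7=3.
Step 14. [r4c4∈{3,7,9}] row 4 places 3 nowhere but r4c4, so r4c4=3.
Step 15. [r5c4∈{7,8,9}] in col 4, 7 fits only at r5c4 ⇒ r5c4=7.
Step 16. [r6c7∈{2,9}] 2 has one home in row 6: r6c7. So r6c7=2.
Step 17. [r3c2∈{1,5}] r3c2 is the only open cell in col 2 admitting 1, so r3c2=1.
Step 18. [r3c6∈{8}] nothing but 8 survives at r3c6, so r3c6=8.
Step 19. [r7c8∈{8,9}] in col 8, 8 fits only at r7c8 ⇒ r7c8=8.
Step 20. [r7c3∈{9}] r7c3 has the single candidate 9 ⇒ r7c3=9.
Step 21. [r8c4∈{8,9}] in row 8, 9 fits only at r8c4. So r8c4=9.
Step 22. [r3c5∈{5,7}] 5 has one home in row 3: r3c5. So r3c5=5.
Step 23. [r3c7∈{6,7}] 7 has one home in row 3: r3c7 ⇒ r3c7=7.
Step 24. [r4c7∈{6,9}] in col 7, 6 fits only at r4c7. So r4c7=6.
Step 25. [r6c4∈{8}] r6c4's peers cover all but 8, so r6c4=8.
Step 26. [r2c6∈{1}] r2c6 has the single candidate 1. So r2c6=1.
Step 27. [r5c1∈{8,9}] across row 5, 9 lands solely at r5c1, so r5c1=9.
Step 28. [r3c8∈{6}] r3c8's peers cover all but 6. So r3c8=6.
Step 29. [r9c5∈{8}] r9c5 is down to just 8 ⇒ r9c5=8.
Step 30. [r2c9∈{4}] r2c9 is down to just 4. So r2c9=4.
Step 31. [r5c9∈{3}] r5c9 is down to just 3 ⇒ r5c9=3.
Step 32. [r6c2∈{4}] nothing but 4 survives at r6c2 ⇒ r6c2=4.
Step 33. [r6c5∈{9}] only 9 remains possible at r6c5 ⇒ r6c5=9.
Step 34. [r2c3∈{2}] nothing but 2 survives at r2c3. So r2c3=2.
Step 35. [r4c3∈{7}] r4c3's peers cover all but 7, so r4c3=7.
Step 36. [r2c7∈{8}] only 8 remains possible at r2c7. So r2c7=8.
Step 37. [r7c1∈{4}] r7c1 is down to just 4. So r7c1=4.
Step 38. [r2c5∈{7}] r2c5's peers cover all but 7 ⇒ r2c5=7.
Step 39. [r8c1∈{8}] r8c1 has the single candidate 8. So r8c1=8.
Step 40. [r4c8∈{9}] r4c8 has the single candidate 9. So r4c8=9.
Step 41. [r1c8∈{2}] r1c8's peers cover all but 2 ⇒ r1c8=2.
Step 42. [r2c1∈{5}] r2c1 has the single candidate 5. So r2c1=5.
Step 43. [r1c9∈{1}] r1c9 is down to just 1, so r1c9=1.
Step 44. [r9c7∈{9}] r9c7 has the single candidate 9 ⇒ r9c7=9.
Step 45. [r5c3∈{8}] r5c3 is down to just 8. So r5c3=8.
Step 46. [r4c2∈{5}] r4c2 has the single candidate 5, so r4c2=5.

Answer: 7 8 6 4 3 9 5 2 1 / 5 9 2 6 7 1 8 3 4 / 3 1 4 2 5 8 7 6 9 / 1 5 7 3 2 4 6 9 8 / 9 2 8 7 1 6 4 5 3 / 6 4 3 8 9 5 2 1 7 / 4 3 9 5 6 7 1 8 2 / 8 6 1 9 4 2 3 7 5 / 2 7 5 1 8 3 9 4 6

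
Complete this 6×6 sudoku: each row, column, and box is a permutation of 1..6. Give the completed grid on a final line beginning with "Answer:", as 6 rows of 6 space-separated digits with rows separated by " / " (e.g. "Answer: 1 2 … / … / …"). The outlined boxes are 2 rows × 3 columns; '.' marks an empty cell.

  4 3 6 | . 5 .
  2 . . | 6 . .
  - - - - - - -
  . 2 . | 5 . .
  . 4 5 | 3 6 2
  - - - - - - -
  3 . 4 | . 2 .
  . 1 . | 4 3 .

Step 1. [r1c6∈{1}] r1c6 has the single candidate 1 ⇒ r1c6=1.
Step 2. [r6c1∈{5,6}] r6c1 is the only open cell in col 1 admitting 5. So r6c1=5.
Step 3. [r3c5∈{1,4}] col 5 places 1 nowhere but r3c5 ⇒ r3c5=1.
Step 4. [r5c2∈{6}] r5c2 is down to just 6. So r5c2=6.
Step 5. [r2c5∈{4}] r2c5's peers cover all but 4 ⇒ r2c5=4.
Step 6. [r4c1∈{1}] r4c1 is down to just 1 ⇒ r4c1=1.
Step 7. [r3c6∈{4}] only 4 remains possible at r3c6, so r3c6=4.
Step 8. [r2c2∈{5}] r2c2's peers cover all but 5, so r2c2=5.
Step 9. [r6c3∈{2}] only 2 remains possible at r6c3. So r6c3=2.
Step 10. [r3c3∈{3}] nothing but 3 survives at r3c3, so r3c3=3.
Step 11. [r1c4∈{2}] only 2 remains possible at r1c4. So r1c4=2.
Step 12. [r3c1∈{6}] only 6 remains possible at r3c1, so r3c1=6.
Step 13. [r5c6∈{5}] only 5 remains possible at r5c6, so r5c6=5.
Step 14. [r2c6∈{3}] r2c6 is down to just 3 ⇒ r2c6=3.
Step 15. [r5c4∈{1}] r5c4 is down to just 1 ⇒ r5c4=1.
Step 16. [r6c6∈{6}] only 6 remains possible at r6c6 ⇒ r6c6=6.
Step 17. [r2c3∈{1}] r2c3's peers cover all but 1 ⇒ r2c3=1.

Answer: 4 3 6 2 5 1 / 2 5 1 6 4 3 / 6 2 3 5 1 4 / 1 4 5 3 6 2 / 3 6 4 1 2 5 / 5 1 2 4 3 6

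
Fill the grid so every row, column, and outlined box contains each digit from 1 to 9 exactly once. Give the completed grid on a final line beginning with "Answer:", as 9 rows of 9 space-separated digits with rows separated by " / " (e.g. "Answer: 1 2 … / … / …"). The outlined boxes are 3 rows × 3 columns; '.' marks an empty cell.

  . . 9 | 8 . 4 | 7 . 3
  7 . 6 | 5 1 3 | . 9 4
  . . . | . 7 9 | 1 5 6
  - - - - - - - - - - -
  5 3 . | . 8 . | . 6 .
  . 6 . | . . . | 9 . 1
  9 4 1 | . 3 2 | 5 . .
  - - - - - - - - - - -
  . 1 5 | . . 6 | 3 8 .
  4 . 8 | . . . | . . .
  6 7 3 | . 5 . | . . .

Step 1. [r1c8∈{2}] only 2 remains possible at r1c8. So r1c8=2.
Step 2. [r4c4∈{1,4,7,9}] 9 has one home in row 4: r4c4. So r4c4=9.
Step 3. [r7c1∈{2}] nothing but 2 survives at r7c1, so r7c1=2.
Step 4. [r6c8∈{7}] r6c8 is down to just 7 ⇒ r6c8=7.
Step 5. [r8c5∈{2,9}] in col 5, 2 fits only at r8c5. So r8c5=2.
Step 6. [r4c6∈{1,7}] across row 4, 1 lands solely at r4c6. So r4c6=1.
Step 7. [r8c6∈{7}] r8c6's peers cover all but 7 ⇒ r8c6=7.
Step 8. [r9c9∈{2,9}] in row 9, 9 fits only at r9c9, so r9c9=9.
Step 9. [r5c3∈{2,7}] 2 has one home in row 5: r5c3. So r5c3=2.
Step 10. [r4c7∈{2,4}] r4c7 is the only open cell in row 4 admitting 4. So r4c7=4.
Step 11. [r7c4∈{4}] r7c4 is down to just 4. So r7c4=4.
Step 12. [r2c2∈{2,8}] 2 has one home in row 2: r2c2 ⇒ r2c2=2.
Step 13. [r8c8∈{1}] r8c8's peers cover all but 1. So r8c8=1.
Step 14. [r5c1∈{8}] nothing but 8 survives at r5c1. So r5c1=8.
Step 15. [r2c7∈{8}] only 8 remains possible at r2c7, so r2c7=8.
Step 16. [r8c7∈{6}] r8c7 has the single candidate 6 ⇒ r8c7=6.
Step 17. [r9c8∈{4}] only 4 remains possible at r9c8, so r9c8=4.
Step 18. [r5c5∈{4}] r5c5's peers cover all but 4, so r5c5=4.
Step 19. [r9c7∈{2}] nothing but 2 survives at r9c7 ⇒ r9c7=2.
Step 20. [r5c4∈{7}] r5c4's peers cover all but 7. So r5c4=7.
Step 21. [r5c8∈{3}] r5c8's peers cover all but 3, so r5c8=3.
Step 22. [r5c6∈{5}] nothing but 5 survives at r5c6 ⇒ r5c6=5.
Step 23. [r4c3∈{7}] r4c3 has the single candidate 7 ⇒ r4c3=7.
Step 24. [r9c4∈{1}] r9c4's peers cover all but 1. So r9c4=1.
Step 25. [r7c9∈{7}] r7c9's peers cover all but 7, so r7c9=7.
Step 26. [r6c4∈{6}] only 6 remains possible at r6c4. So r6c4=6.
Step 27. [r8c4∈{3}] r8c4 is down to just 3. So r8c4=3.
Step 28. [r8c9∈{5}] nothing but 5 survives at r8c9 ⇒ r8c9=5.
Step 29. [r6c9∈{8}] r6c9 has the single candidate 8 ⇒ r6c9=8.
Step 30. [r1c1∈{1}] r1c1 has the single candidate 1 ⇒ r1c1=1.
Step 31. [r7c5∈{9}] nothing but 9 survives at r7c5, so r7c5=9.
Step 32. [r8c2∈{9}] r8c2 has the single candidate 9 ⇒ r8c2=9.
Step 33. [r3c4∈{2}] only 2 remains possible at r3c4 ⇒ r3c4=2.
Step 34. [r3c2∈{8}] only 8 remains possible at r3c2 ⇒ r3c2=8.
Step 35. [r9c6∈{8}] only 8 remains possible at r9c6. So r9c6=8.
Step 36. [r3c3∈{4}] r3c3's peers cover all but 4. So r3c3=4.
Step 37. [r4c9∈{2}] r4c9 has the single candidate 2, so r4c9=2.
Step 38. [r1c5∈{6}] only 6 remains possible at r1c5. So r1c5=6.
Step 39. [r3c1∈{3}] r3c1's peers cover all but 3 ⇒ r3c1=3.
Step 40. [r1c2∈{5}] r1c2 has the single candidate 5. So r1c2=5.

Answer: 1 5 9 8 6 4 7 2 3 / 7 2 6 5 1 3 8 9 4 / 3 8 4 2 7 9 1 5 6 / 5 3 7 9 8 1 4 6 2 / 8 6 2 7 4 5 9 3 1 / 9 4 1 6 3 2 5 7 8 / 2 1 5 4 9 6 3 8 7 / 4 9 8 3 2 7 6 1 5 / 6 7 3 1 5 8 2 4 9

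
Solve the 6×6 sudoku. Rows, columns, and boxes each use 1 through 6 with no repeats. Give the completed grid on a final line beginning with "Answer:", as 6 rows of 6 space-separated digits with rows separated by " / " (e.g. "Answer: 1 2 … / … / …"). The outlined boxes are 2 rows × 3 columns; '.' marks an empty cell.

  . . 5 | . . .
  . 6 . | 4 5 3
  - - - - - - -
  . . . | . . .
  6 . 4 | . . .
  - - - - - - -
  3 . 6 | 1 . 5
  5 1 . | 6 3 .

Step 1. [r1c4∈{2}] r1c4's peers cover all but 2. So r1c4=2.
Step 2. [r3c3∈{1,2,3}] r3c3 is the only open cell in col 3 admitting 3 ⇒ r3c3=3.
Step 3. [r3c1∈{1,2}] 1 has one home in box 3: r3c1. So r3c1=1.
Step 4. [r5c2∈{2,4}] across box 5, 4 lands solely at r5c2, so r5c2=4.
Step 5. [r3c5∈{2,4,6}] r3c5 is the only open cell in col 5 admitting 4. So r3c5=4.
Step 6. [r3c6∈{2,6}] row 3 places 6 nowhere but r3c6 ⇒ r3c6=6.
Step 7. [r3c2∈{2,5}] in row 3, 2 fits only at r3c2, so r3c2=2.
Step 8. [r6c3∈{2}] r6c3 is down to just 2, so r6c3=2.
Step 9. [r4c6∈{1,2}] across col 6, 2 lands solely at r4c6, so r4c6=2.
Step 10. [r4c5∈{1}] only 1 remains possible at r4c5. So r4c5=1.
Step 11. [r4c2∈{5}] only 5 remains possible at r4c2, so r4c2=5.
Step 12. [r1c6∈{1}] only 1 remains possible at r1c6 ⇒ r1c6=1.
Step 13. [r2c1∈{2}] only 2 remains possible at r2c1 ⇒ r2c1=2.
Step 14. [r1c1∈{4}] r1c1's peers cover all but 4 ⇒ r1c1=4.
Step 15. [r2c3∈{1}] r2c3 is down to just 1 ⇒ r2c3=1.
Step 16. [r3c4∈{5}] only 5 remains possible at r3c4, so r3c4=5.
Step 17. [r1c5∈{6}] r1c5's peers cover all but 6, so r1c5=6.
Step 18. [r6c6∈{4}] r6c6 has the single candidate 4. So r6c6=4.
Step 19. [r4c4∈{3}] r4c4's peers cover all but 3 ⇒ r4c4=3.
Step 20. [r5c5∈{2}] r5c5 is down to just 2, so r5c5=2.
Step 21. [r1c2∈{3}] r1c2 is down to just 3, so r1c2=3.

Answer: 4 3 5 2 6 1 / 2 6 1 4 5 3 / 1 2 3 5 4 6 / 6 5 4 3 1 2 / 3 4 6 1 2 5 / 5 1 2 6 3 4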